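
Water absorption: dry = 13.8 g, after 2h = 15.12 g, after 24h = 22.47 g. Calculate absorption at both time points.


WA (2h) = (15.12 - 13.8) / 13.8 x 100 = 9.6%
WA (24h) = (22.47 - 13.8) / 13.8 x 100 = 62.8%


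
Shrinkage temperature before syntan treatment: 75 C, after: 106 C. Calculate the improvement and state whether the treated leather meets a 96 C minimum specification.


Improvement = 106 - 75 = 31 C
Spec check: 106 C >= 96 C? Yes


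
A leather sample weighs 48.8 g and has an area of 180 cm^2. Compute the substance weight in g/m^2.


Substance weight = mass / area x 10000
SW = 48.8 / 180 x 10000
SW = 2711.1 g/m^2


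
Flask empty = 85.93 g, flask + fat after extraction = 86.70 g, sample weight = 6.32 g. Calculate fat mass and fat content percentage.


Fat mass = 86.70 - 85.93 = 0.77 g
Fat% = 0.77 / 6.32 x 100 = 12.2%


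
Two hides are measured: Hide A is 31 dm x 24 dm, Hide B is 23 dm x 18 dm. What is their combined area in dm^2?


1158 dm^2

Hide A area = 31 x 24 = 744 dm^2
Hide B area = 23 x 18 = 414 dm^2
Total = 744 + 414 = 1158 dm^2


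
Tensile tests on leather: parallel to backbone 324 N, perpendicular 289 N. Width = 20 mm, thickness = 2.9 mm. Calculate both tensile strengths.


Parallel = 5.59 N/mm^2
Perpendicular = 4.98 N/mm^2

Area = 20 x 2.9 = 58.0 mm^2
TS (parallel) = 324 / 58.0 = 5.59 N/mm^2
TS (perpendicular) = 289 / 58.0 = 4.98 N/mm^2


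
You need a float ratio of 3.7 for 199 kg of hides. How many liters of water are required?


Water = hide weight x target ratio
Water = 199 x 3.7 = 736.3 L


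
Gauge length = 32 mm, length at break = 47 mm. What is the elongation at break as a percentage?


Extension = 47 - 32 = 15 mm
Elongation = 15 / 32 x 100 = 46.9%


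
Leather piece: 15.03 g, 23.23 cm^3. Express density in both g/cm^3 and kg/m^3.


Density = 15.03 / 23.23 = 0.647 g/cm^3
Convert: 0.647 x 1000 = 647 kg/m^3


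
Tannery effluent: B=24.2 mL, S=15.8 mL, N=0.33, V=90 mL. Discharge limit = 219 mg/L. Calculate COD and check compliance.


COD = (24.2 - 15.8) x 0.33 x 8000 / 90 = 246.4 mg/L
Limit: 219 mg/L
Compliant: No


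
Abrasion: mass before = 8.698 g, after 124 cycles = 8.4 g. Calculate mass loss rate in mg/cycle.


2.403 mg/cycle

Mass loss = 8.698 - 8.4 = 0.298 g
Rate = 0.298 / 124 x 1000 = 2.403 mg/cycle


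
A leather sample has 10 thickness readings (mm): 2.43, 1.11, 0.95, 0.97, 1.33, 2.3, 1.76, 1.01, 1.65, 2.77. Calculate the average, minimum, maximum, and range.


Sum = 16.28
Average = 16.28 / 10 = 1.63 mm
Minimum = 0.95 mm
Maximum = 2.77 mm
Range = 2.77 - 0.95 = 1.82 mm


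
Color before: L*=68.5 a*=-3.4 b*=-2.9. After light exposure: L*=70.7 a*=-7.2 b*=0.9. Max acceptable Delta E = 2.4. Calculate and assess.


dL = 2.2, da = -3.8, db = 3.8
dE = sqrt((2.2)^2 + (-3.8)^2 + (3.8)^2) = 5.81
Max = 2.4
Passes: No


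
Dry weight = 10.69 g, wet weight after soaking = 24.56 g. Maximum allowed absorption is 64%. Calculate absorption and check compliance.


WA = (24.56 - 10.69) / 10.69 x 100 = 129.7%
Maximum allowed: 64%
Compliant: No


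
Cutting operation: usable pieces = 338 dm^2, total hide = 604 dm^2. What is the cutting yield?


56.0%


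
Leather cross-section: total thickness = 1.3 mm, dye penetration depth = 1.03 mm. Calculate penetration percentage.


79.2%

Penetration% = 1.03 / 1.3 x 100
Penetration = 79.2%


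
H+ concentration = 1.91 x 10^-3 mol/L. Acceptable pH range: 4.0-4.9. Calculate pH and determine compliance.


pH = -log10(1.91 x 10^-3) = 2.72
Range: 4.0 to 4.9
Compliant: No


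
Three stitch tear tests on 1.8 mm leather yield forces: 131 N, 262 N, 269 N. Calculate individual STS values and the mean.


STS1 = 131 / 1.8 = 72.8 N/mm
STS2 = 262 / 1.8 = 145.6 N/mm
STS3 = 269 / 1.8 = 149.4 N/mm
Mean = (72.8 + 145.6 + 149.4) / 3 = 122.6 N/mm


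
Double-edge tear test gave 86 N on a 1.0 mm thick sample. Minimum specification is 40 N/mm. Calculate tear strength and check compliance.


Tear strength = 86.0 N/mm
Compliant: Yes

Tear strength = 86 / 1.0 = 86.0 N/mm
Required minimum = 40 N/mm
Compliant: Yes


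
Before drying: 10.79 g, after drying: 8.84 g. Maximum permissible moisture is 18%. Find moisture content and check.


Moisture content = 18.1%
Acceptable: No

MC = (10.79 - 8.84) / 10.79 x 100 = 18.1%
Maximum: 18%
Acceptable: No


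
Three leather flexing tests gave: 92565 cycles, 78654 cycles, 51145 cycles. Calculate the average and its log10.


Average = (92565 + 78654 + 51145) / 3 = 74121 cycles
log10(74121) = 4.87


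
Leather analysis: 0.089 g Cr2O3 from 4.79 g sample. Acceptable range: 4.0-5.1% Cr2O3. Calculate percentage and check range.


Cr2O3 = 1.86%
Within range: No

Cr2O3% = 0.089 / 4.79 x 100 = 1.86%
Acceptable range: 4.0 to 5.1%
Within range: No


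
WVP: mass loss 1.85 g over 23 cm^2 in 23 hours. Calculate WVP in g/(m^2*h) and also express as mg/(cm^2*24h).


WVP = 34.97 g/(m^2*h)
Daily rate = 83.93 mg/(cm^2*24h)


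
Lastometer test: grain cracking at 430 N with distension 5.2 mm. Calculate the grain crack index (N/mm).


Grain crack index = force / distension
Index = 430 / 5.2 = 82.7 N/mm


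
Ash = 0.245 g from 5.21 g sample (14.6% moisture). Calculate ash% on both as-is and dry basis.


As-is ash% = 0.245 / 5.21 x 100 = 4.70%
Dry mass = 5.21 x (100 - 14.6) / 100 = 4.44934 g
Dry-basis ash% = 0.245 / 4.44934 x 100 = 5.51%


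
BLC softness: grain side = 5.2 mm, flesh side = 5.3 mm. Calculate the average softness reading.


5.25 mm


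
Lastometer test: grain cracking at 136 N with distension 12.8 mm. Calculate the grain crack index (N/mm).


Grain crack index = force / distension
Index = 136 / 12.8 = 10.6 N/mm


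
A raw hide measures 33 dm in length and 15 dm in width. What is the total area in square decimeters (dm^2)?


495 dm^2

Area = length x width
Area = 33 x 15 = 495 dm^2


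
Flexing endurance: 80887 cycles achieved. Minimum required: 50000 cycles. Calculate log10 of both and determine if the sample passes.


Achieved: log10 = 4.91
Required: log10 = 4.70
Passes: Yes

log10(80887) = 4.91
log10(50000) = 4.70
Passes: Yes


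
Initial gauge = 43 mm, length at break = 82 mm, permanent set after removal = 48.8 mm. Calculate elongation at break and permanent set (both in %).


Elongation at break = (82 - 43) / 43 x 100 = 90.7%
Permanent set = (48.8 - 43) / 43 x 100 = 13.5%


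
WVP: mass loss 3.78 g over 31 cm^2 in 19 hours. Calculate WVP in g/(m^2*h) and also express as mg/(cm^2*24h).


WVP = 64.18 g/(m^2*h)
Daily rate = 154.02 mg/(cm^2*24h)

WVP = 3.78 / (31 x 19) x 10000 = 64.18 g/(m^2*h)
Mass loss in mg = 3.78 x 1000 = 3780 mg
Per cm^2 per 24h in mg: 3780 x 24 / (31 x 19) = 90720 / 589 = 154.02 mg/(cm^2*24h)


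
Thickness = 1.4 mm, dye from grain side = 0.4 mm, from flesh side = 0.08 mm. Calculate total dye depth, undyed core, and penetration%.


Total dyed = 0.4 + 0.08 = 0.48 mm
Undyed core = 1.4 - 0.48 = 0.92 mm
Penetration = 0.48 / 1.4 x 100 = 34.3%


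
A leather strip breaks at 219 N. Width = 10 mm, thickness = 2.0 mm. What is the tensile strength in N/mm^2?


Cross-sectional area = 10 x 2.0 = 20.0 mm^2
Tensile strength = 219 / 20.0 = 10.95 N/mm^2


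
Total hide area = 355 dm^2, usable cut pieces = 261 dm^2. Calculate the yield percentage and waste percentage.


Yield = 73.5%
Waste = 26.5%

Yield = 261 / 355 x 100 = 73.5%
Waste = 355 - 261 = 94 dm^2
Waste% = 100 - 73.5 = 26.5%


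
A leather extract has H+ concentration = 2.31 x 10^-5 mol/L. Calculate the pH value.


pH = -log10[H+]
pH = -log10(2.31 x 10^-5) = 4.64


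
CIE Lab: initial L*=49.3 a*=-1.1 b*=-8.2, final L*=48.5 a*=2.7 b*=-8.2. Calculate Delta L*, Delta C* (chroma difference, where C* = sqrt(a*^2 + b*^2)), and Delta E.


Delta L* = -0.8
Delta C* = 0.36
Delta E = 3.88

Delta L* = 48.5 - 49.3 = -0.8
C1* = sqrt((-1.1)^2 + (-8.2)^2) = 8.273
C2* = sqrt((2.7)^2 + (-8.2)^2) = 8.633
Delta C* = 8.633 - 8.273 = 0.36
Delta E = sqrt((-0.8)^2 + (3.8)^2 + (0.0)^2) = 3.88


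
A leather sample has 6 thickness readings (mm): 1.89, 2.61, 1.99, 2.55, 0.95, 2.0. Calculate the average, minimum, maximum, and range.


Sum = 11.99
Average = 11.99 / 6 = 2.00 mm
Minimum = 0.95 mm
Maximum = 2.61 mm
Range = 2.61 - 0.95 = 1.66 mm


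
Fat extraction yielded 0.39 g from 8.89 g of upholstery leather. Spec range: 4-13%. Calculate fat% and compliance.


Fat% = 0.39 / 8.89 x 100 = 4.4%
Spec range: 4-13%
Compliant: Yes


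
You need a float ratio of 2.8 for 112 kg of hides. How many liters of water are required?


Water = hide weight x target ratio
Water = 112 x 2.8 = 313.6 L


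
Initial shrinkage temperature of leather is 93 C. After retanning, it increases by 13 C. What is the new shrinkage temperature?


106 C


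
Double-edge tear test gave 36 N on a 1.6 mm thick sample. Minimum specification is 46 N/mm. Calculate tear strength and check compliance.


Tear strength = 36 / 1.6 = 22.5 N/mm
Required minimum = 46 N/mm
Compliant: No


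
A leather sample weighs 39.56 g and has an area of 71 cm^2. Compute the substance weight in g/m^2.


Substance weight = mass / area x 10000
SW = 39.56 / 71 x 10000
SW = 5571.8 g/m^2


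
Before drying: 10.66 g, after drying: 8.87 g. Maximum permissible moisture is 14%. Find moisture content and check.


Moisture content = 16.8%
Acceptable: No

MC = (10.66 - 8.87) / 10.66 x 100 = 16.8%
Maximum: 14%
Acceptable: No


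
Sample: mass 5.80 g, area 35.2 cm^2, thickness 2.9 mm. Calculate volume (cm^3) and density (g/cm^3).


Volume = 10.208 cm^3
Density = 0.568 g/cm^3


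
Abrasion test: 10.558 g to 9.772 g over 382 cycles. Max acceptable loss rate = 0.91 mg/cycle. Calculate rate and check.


Loss = 10.558 - 9.772 = 0.786 g
Rate = 0.786 g / 382 cycles x 1000 = 2.058 mg/cycle
Max = 0.91 mg/cycle
Passes: No


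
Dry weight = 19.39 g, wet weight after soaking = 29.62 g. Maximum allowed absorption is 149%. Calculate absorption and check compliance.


WA = (29.62 - 19.39) / 19.39 x 100 = 52.8%
Maximum allowed: 149%
Compliant: Yes


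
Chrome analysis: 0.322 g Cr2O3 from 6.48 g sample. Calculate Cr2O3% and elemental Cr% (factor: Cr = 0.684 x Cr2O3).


Cr2O3% = 0.322 / 6.48 x 100 = 4.97%
Cr% = 4.97 x 0.684 = 3.40%


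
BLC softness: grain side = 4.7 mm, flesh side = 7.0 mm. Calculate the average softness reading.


5.85 mm

Average = (4.7 + 7.0) / 2
Average = 5.85 mm


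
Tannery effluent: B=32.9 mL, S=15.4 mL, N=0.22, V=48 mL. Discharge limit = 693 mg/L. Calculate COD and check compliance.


COD = (32.9 - 15.4) x 0.22 x 8000 / 48 = 641.7 mg/L
Limit: 693 mg/L
Compliant: Yes


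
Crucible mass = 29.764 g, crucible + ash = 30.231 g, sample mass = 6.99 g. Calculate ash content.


Ash mass = 0.467 g
Ash content = 6.68%

Ash mass = 30.231 - 29.764 = 0.467 g
Ash% = 0.467 / 6.99 x 100 = 6.68%


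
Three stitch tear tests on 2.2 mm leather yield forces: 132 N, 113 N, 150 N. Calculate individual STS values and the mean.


STS1 = 132 / 2.2 = 60.0 N/mm
STS2 = 113 / 2.2 = 51.4 N/mm
STS3 = 150 / 2.2 = 68.2 N/mm
Mean = (60.0 + 51.4 + 68.2) / 3 = 59.9 N/mm


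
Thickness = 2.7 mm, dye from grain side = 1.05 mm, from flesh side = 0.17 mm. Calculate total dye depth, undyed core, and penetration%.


Total dyed = 1.22 mm
Undyed core = 1.48 mm
Penetration = 45.2%


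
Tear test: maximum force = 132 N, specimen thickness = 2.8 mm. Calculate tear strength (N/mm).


Tear strength = force / thickness
Tear = 132 / 2.8 = 47.1 N/mm


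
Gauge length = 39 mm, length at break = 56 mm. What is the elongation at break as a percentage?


43.6%

Extension = 56 - 39 = 17 mm
Elongation = 17 / 39 x 100 = 43.6%


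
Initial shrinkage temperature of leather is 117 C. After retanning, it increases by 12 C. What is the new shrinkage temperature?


129 C

New Ts = 117 + 12 = 129 C


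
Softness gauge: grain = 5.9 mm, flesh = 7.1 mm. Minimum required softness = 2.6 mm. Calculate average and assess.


Average softness = 6.50 mm
Meets requirement: Yes


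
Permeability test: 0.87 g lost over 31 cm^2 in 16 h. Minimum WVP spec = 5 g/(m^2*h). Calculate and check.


WVP = 17.54 g/(m^2*h)
Meets specification: Yes

WVP = 0.87 / (31 x 16) x 10000 = 17.54 g/(m^2*h)
Minimum: 5 g/(m^2*h)
Meets spec: Yes


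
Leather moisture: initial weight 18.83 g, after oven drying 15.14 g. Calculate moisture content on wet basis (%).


Moisture = 18.83 - 15.14 = 3.69 g
MC = 3.69 / 18.83 x 100 = 19.6%


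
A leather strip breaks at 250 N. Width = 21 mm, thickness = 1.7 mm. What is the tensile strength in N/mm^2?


7.00 N/mm^2


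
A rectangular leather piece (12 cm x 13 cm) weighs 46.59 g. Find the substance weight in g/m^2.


2986.5 g/m^2


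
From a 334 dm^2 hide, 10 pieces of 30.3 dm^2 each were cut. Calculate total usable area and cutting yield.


Total usable = 10 x 30.3 = 303.0 dm^2
Yield = 303.0 / 334 x 100 = 90.7%


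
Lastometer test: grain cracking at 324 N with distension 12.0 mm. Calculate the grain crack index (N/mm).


27.0 N/mm


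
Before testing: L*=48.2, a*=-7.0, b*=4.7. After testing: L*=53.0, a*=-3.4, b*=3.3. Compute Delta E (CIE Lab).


dL = 53.0 - 48.2 = 4.8
da = -3.4 - (-7.0) = 3.6
db = 3.3 - 4.7 = -1.4
dE = sqrt((4.8)^2 + (3.6)^2 + (-1.4)^2) = 6.16


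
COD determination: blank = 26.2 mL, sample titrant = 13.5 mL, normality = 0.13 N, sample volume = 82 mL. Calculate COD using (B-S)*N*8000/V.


COD = (26.2 - 13.5) x 0.13 x 8000 / 82
COD = 12.7 x 0.13 x 8000 / 82
COD = 161.1 mg/L


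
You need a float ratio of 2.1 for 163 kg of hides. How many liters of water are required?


Water = hide weight x target ratio
Water = 163 x 2.1 = 342.3 L


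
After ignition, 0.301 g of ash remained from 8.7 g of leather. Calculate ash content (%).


3.46%

Ash% = 0.301 / 8.7 x 100
Ash% = 3.46%


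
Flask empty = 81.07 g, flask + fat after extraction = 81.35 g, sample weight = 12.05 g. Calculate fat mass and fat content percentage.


Fat mass = 0.28 g
Fat content = 2.3%

Fat mass = 81.35 - 81.07 = 0.28 g
Fat% = 0.28 / 12.05 x 100 = 2.3%


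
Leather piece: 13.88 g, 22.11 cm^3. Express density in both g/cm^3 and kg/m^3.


Density = 13.88 / 22.11 = 0.628 g/cm^3
Convert: 0.628 x 1000 = 628 kg/m^3


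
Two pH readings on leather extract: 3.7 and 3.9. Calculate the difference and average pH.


Difference = |3.7 - 3.9| = 0.2
Average = (3.7 + 3.9) / 2 = 3.80


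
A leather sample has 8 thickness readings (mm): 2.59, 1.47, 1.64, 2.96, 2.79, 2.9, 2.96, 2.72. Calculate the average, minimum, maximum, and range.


Average = 2.50 mm
Min = 1.47 mm
Max = 2.96 mm
Range = 1.49 mm

Sum = 20.03
Average = 20.03 / 8 = 2.50 mm
Minimum = 1.47 mm
Maximum = 2.96 mm
Range = 2.96 - 1.47 = 1.49 mm


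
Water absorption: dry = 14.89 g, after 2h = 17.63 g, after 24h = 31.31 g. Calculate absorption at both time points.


2h absorption = 18.4%
24h absorption = 110.3%

WA (2h) = (17.63 - 14.89) / 14.89 x 100 = 18.4%
WA (24h) = (31.31 - 14.89) / 14.89 x 100 = 110.3%


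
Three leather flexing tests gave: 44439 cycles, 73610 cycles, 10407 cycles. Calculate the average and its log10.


Average = 42819 cycles
log10 = 4.63

Average = (44439 + 73610 + 10407) / 3 = 42819 cycles
log10(42819) = 4.63


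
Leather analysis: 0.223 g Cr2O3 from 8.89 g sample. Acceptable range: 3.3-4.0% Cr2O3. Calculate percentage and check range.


Cr2O3% = 0.223 / 8.89 x 100 = 2.51%
Acceptable range: 3.3 to 4.0%
Within range: No


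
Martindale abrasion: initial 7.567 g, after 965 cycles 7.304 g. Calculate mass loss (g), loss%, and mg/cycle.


Loss = 7.567 - 7.304 = 0.263 g
Loss% = 0.263 / 7.567 x 100 = 3.48%
Rate = 0.263 / 965 x 1000 = 0.273 mg/cycle


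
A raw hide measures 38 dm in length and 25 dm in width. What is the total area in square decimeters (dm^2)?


950 dm^2

Area = length x width
Area = 38 x 25 = 950 dm^2


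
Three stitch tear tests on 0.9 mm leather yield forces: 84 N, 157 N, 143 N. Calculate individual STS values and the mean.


STS1 = 84 / 0.9 = 93.3 N/mm
STS2 = 157 / 0.9 = 174.4 N/mm
STS3 = 143 / 0.9 = 158.9 N/mm
Mean = (93.3 + 174.4 + 158.9) / 3 = 142.2 N/mm


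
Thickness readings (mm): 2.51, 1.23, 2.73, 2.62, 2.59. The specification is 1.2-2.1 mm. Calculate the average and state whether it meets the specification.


Sum = 11.68
Average = 11.68 / 5 = 2.34 mm
Specification range: 1.2 to 2.1 mm
Within spec: No


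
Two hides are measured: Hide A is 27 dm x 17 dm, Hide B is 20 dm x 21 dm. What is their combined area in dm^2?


Hide A area = 27 x 17 = 459 dm^2
Hide B area = 20 x 21 = 420 dm^2
Total = 459 + 420 = 879 dm^2


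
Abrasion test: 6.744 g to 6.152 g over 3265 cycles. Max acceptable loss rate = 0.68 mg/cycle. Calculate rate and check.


Rate = 0.181 mg/cycle
Passes: Yes

Loss = 6.744 - 6.152 = 0.592 g
Rate = 0.592 g / 3265 cycles x 1000 = 0.181 mg/cycle
Max = 0.68 mg/cycle
Passes: Yes


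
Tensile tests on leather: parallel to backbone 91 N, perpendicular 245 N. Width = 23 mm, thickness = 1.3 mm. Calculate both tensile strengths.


Parallel = 3.04 N/mm^2
Perpendicular = 8.19 N/mm^2


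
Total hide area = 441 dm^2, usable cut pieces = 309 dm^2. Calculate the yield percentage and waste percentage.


Yield = 309 / 441 x 100 = 70.1%
Waste = 441 - 309 = 132 dm^2
Waste% = 100 - 70.1 = 29.9%


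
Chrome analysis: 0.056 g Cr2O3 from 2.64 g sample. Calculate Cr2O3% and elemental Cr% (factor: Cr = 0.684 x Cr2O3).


Cr2O3% = 0.056 / 2.64 x 100 = 2.12%
Cr% = 2.12 x 0.684 = 1.45%


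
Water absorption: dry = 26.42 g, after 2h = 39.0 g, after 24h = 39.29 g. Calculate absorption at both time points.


2h absorption = 47.6%
24h absorption = 48.7%

WA (2h) = (39.0 - 26.42) / 26.42 x 100 = 47.6%
WA (24h) = (39.29 - 26.42) / 26.42 x 100 = 48.7%


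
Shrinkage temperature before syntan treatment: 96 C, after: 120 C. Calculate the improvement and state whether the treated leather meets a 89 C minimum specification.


Improvement = 120 - 96 = 24 C
Spec check: 120 C >= 89 C? Yes


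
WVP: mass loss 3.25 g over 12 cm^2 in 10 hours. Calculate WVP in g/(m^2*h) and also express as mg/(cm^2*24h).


WVP = 270.83 g/(m^2*h)
Daily rate = 650.00 mg/(cm^2*24h)

WVP = 3.25 / (12 x 10) x 10000 = 270.83 g/(m^2*h)
Mass loss in mg = 3.25 x 1000 = 3250 mg
Per cm^2 per 24h in mg: 3250 x 24 / (12 x 10) = 78000 / 120 = 650.00 mg/(cm^2*24h)


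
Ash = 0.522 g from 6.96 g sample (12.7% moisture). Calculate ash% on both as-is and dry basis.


As-is ash = 7.50%
Dry-basis ash = 8.59%

As-is ash% = 0.522 / 6.96 x 100 = 7.50%
Dry mass = 6.96 x (100 - 12.7) / 100 = 6.07608 g
Dry-basis ash% = 0.522 / 6.07608 x 100 = 8.59%


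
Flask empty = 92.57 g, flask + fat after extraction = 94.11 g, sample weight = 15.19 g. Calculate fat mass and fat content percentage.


Fat mass = 1.54 g
Fat content = 10.1%

Fat mass = 94.11 - 92.57 = 1.54 g
Fat% = 1.54 / 15.19 x 100 = 10.1%


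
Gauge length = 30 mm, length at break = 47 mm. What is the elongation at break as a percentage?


56.7%

Extension = 47 - 30 = 17 mm
Elongation = 17 / 30 x 100 = 56.7%


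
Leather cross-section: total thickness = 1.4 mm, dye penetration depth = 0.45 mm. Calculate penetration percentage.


Penetration% = 0.45 / 1.4 x 100
Penetration = 32.1%


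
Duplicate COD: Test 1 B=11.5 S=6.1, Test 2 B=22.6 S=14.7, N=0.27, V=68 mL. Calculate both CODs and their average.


COD1 = 171.5 mg/L
COD2 = 250.9 mg/L
Average = 211.2 mg/L


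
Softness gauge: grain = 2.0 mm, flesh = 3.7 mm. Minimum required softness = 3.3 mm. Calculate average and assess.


Average = (2.0 + 3.7) / 2 = 2.85 mm
Minimum = 3.3 mm
Meets requirement: No


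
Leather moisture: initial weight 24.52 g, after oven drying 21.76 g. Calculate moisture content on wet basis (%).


Moisture = 24.52 - 21.76 = 2.76 g
MC = 2.76 / 24.52 x 100 = 11.3%


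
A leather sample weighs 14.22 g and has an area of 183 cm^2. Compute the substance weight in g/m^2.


777.0 g/m^2

Substance weight = mass / area x 10000
SW = 14.22 / 183 x 10000
SW = 777.0 g/m^2


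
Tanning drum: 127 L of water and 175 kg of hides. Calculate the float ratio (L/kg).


0.7

Float ratio = water / hide weight
Ratio = 127 / 175 = 0.7


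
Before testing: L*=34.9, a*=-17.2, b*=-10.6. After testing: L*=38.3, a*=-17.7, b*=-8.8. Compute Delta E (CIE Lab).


Delta E = 3.88

dL = 38.3 - 34.9 = 3.4
da = -17.7 - (-17.2) = -0.5
db = -8.8 - (-10.6) = 1.8
dE = sqrt((3.4)^2 + (-0.5)^2 + (1.8)^2) = 3.88


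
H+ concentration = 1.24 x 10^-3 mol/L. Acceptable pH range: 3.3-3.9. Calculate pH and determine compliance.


pH = 2.91
Compliant: No

pH = -log10(1.24 x 10^-3) = 2.91
Range: 3.3 to 3.9
Compliant: No


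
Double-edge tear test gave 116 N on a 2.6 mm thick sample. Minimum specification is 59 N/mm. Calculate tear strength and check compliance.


Tear strength = 116 / 2.6 = 44.6 N/mm
Required minimum = 59 N/mm
Compliant: No


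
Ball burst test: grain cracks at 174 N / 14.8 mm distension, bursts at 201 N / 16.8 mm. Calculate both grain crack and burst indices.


Crack index = 174 / 14.8 = 11.8 N/mm
Burst index = 201 / 16.8 = 12.0 N/mm


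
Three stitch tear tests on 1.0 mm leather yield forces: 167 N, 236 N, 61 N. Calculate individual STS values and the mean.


STS1 = 167.0 N/mm
STS2 = 236.0 N/mm
STS3 = 61.0 N/mm
Mean = 154.7 N/mm


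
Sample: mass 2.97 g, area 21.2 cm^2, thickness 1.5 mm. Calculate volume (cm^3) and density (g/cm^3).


Volume = 3.180 cm^3
Density = 0.934 g/cm^3


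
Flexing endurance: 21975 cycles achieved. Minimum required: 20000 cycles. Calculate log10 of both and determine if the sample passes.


log10(21975) = 4.34
log10(20000) = 4.30
Passes: Yes


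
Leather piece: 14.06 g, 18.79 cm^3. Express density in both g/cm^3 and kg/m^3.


Density = 14.06 / 18.79 = 0.748 g/cm^3
Convert: 0.748 x 1000 = 748 kg/m^3


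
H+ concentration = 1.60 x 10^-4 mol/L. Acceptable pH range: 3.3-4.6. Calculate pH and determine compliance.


pH = -log10(1.60 x 10^-4) = 3.80
Range: 3.3 to 4.6
Compliant: Yes


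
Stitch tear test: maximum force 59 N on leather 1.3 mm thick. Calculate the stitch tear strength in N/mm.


45.4 N/mm

Stitch tear strength = force / thickness
STS = 59 / 1.3 = 45.4 N/mm


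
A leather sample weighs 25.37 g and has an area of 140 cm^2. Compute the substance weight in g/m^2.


1812.1 g/m^2


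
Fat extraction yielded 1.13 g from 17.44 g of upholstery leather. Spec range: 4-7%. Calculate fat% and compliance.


Fat content = 6.5%
Compliant: Yes

Fat% = 1.13 / 17.44 x 100 = 6.5%
Spec range: 4-7%
Compliant: Yes


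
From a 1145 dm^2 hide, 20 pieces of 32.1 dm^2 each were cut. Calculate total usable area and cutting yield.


Total usable = 20 x 32.1 = 642.0 dm^2
Yield = 642.0 / 1145 x 100 = 56.1%


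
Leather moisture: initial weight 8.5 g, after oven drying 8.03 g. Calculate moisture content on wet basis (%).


Moisture = 8.5 - 8.03 = 0.47 g
MC = 0.47 / 8.5 x 100 = 5.5%


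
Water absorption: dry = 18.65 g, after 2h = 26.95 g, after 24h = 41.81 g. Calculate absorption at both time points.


2h absorption = 44.5%
24h absorption = 124.2%

WA (2h) = (26.95 - 18.65) / 18.65 x 100 = 44.5%
WA (24h) = (41.81 - 18.65) / 18.65 x 100 = 124.2%


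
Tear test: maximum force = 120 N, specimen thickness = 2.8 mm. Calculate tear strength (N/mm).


Tear strength = force / thickness
Tear = 120 / 2.8 = 42.9 N/mm


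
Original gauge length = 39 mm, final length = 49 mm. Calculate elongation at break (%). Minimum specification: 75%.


Elongation = 25.6%
Meets spec: No

Extension = 49 - 39 = 10 mm
Elongation = 10 / 39 x 100 = 25.6%
Minimum required: 75%
Meets specification: No


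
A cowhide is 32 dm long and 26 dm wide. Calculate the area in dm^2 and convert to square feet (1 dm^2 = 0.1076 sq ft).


Area = 32 x 26 = 832 dm^2
Conversion: 832 x 0.1076 = 89.52 sq ft


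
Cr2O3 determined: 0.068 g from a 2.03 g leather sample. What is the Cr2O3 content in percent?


3.35%


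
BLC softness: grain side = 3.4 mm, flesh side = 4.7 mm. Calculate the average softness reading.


Average = (3.4 + 4.7) / 2
Average = 4.05 mm


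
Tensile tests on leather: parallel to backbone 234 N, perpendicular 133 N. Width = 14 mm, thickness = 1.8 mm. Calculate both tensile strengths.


Area = 14 x 1.8 = 25.2 mm^2
TS (parallel) = 234 / 25.2 = 9.29 N/mm^2
TS (perpendicular) = 133 / 25.2 = 5.28 N/mm^2


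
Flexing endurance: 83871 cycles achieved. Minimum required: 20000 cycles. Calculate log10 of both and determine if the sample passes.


Achieved: log10 = 4.92
Required: log10 = 4.30
Passes: Yes


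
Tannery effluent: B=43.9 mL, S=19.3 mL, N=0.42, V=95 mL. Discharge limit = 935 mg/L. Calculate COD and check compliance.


COD = 870.1 mg/L
Compliant: Yes


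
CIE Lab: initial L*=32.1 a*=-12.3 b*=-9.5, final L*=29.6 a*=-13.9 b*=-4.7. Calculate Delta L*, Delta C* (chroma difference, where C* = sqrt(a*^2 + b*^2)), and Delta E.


Delta L* = -2.5
Delta C* = -0.87
Delta E = 5.64


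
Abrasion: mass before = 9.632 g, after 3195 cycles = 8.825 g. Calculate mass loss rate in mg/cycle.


0.253 mg/cycle

Mass loss = 9.632 - 8.825 = 0.807 g
Rate = 0.807 / 3195 x 1000 = 0.253 mg/cycle


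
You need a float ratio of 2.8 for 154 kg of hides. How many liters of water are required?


431.2 L


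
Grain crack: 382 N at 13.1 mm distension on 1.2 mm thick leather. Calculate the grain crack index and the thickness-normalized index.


Crack index = 29.2 N/mm
Normalized index = 24.3 N/mm per mm


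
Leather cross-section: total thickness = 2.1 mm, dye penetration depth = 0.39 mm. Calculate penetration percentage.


Penetration% = 0.39 / 2.1 x 100
Penetration = 18.6%


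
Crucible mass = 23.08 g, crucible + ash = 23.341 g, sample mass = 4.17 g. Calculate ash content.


Ash mass = 0.261 g
Ash content = 6.26%

Ash mass = 23.341 - 23.08 = 0.261 g
Ash% = 0.261 / 4.17 x 100 = 6.26%


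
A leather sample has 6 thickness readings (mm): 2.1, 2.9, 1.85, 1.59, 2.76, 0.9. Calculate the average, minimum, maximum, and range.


Average = 2.02 mm
Min = 0.9 mm
Max = 2.9 mm
Range = 2.00 mm


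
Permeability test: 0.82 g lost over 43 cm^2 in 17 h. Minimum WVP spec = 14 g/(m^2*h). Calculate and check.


WVP = 11.22 g/(m^2*h)
Meets specification: No

WVP = 0.82 / (43 x 17) x 10000 = 11.22 g/(m^2*h)
Minimum: 14 g/(m^2*h)
Meets spec: No


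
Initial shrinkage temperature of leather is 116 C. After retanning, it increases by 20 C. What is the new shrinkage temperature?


New Ts = 116 + 20 = 136 C


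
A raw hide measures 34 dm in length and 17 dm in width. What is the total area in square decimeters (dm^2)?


578 dm^2


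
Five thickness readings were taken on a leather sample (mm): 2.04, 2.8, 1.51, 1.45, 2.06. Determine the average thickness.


Sum = 2.04 + 2.8 + 1.51 + 1.45 + 2.06 = 9.86
Average = 9.86 / 5 = 1.97 mm


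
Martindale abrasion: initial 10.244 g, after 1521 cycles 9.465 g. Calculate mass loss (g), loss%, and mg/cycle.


Loss = 10.244 - 9.465 = 0.779 g
Loss% = 0.779 / 10.244 x 100 = 7.60%
Rate = 0.779 / 1521 x 1000 = 0.512 mg/cycle


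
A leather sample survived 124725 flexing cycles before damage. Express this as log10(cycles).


log10(124725) = 5.10


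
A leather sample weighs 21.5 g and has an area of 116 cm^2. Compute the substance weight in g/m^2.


Substance weight = mass / area x 10000
SW = 21.5 / 116 x 10000
SW = 1853.4 g/m^2


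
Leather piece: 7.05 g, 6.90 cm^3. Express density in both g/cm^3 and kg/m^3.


1.022 g/cm^3
1022 kg/m^3

Density = 7.05 / 6.90 = 1.022 g/cm^3
Convert: 1.022 x 1000 = 1022 kg/m^3


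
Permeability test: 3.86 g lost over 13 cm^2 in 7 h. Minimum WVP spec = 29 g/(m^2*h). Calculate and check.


WVP = 3.86 / (13 x 7) x 10000 = 424.18 g/(m^2*h)
Minimum: 29 g/(m^2*h)
Meets spec: Yes


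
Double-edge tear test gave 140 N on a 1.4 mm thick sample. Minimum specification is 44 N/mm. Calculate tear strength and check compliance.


Tear strength = 100.0 N/mm
Compliant: Yes

Tear strength = 140 / 1.4 = 100.0 N/mm
Required minimum = 44 N/mm
Compliant: Yes


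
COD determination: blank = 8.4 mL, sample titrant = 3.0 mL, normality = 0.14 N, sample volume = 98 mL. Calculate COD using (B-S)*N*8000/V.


61.7 mg/L

COD = (8.4 - 3.0) x 0.14 x 8000 / 98
COD = 5.4 x 0.14 x 8000 / 98
COD = 61.7 mg/L


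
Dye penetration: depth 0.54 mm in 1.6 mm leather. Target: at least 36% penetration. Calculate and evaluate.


Penetration = 0.54 / 1.6 x 100 = 33.8%
Target: 36%
Meets target: No


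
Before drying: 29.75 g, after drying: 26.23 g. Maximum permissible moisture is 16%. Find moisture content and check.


Moisture content = 11.8%
Acceptable: Yes

MC = (29.75 - 26.23) / 29.75 x 100 = 11.8%
Maximum: 16%
Acceptable: Yes


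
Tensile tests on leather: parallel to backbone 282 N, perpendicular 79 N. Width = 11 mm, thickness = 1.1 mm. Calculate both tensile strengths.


Parallel = 23.31 N/mm^2
Perpendicular = 6.53 N/mm^2

Area = 11 x 1.1 = 12.1 mm^2
TS (parallel) = 282 / 12.1 = 23.31 N/mm^2
TS (perpendicular) = 79 / 12.1 = 6.53 N/mm^2


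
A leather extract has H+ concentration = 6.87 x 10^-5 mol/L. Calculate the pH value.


pH = 4.16

pH = -log10[H+]
pH = -log10(6.87 x 10^-5) = 4.16


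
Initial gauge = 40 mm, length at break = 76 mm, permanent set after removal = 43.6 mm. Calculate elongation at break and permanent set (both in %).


Elongation at break = (76 - 40) / 40 x 100 = 90.0%
Permanent set = (43.6 - 40) / 40 x 100 = 9.0%


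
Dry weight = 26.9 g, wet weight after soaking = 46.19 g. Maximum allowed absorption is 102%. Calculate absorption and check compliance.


WA = (46.19 - 26.9) / 26.9 x 100 = 71.7%
Maximum allowed: 102%
Compliant: Yes


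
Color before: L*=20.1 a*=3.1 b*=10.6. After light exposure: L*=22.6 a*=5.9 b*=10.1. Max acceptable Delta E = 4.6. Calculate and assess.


Delta E = 3.79
Passes: Yes

dL = 2.5, da = 2.8, db = -0.5
dE = sqrt((2.5)^2 + (2.8)^2 + (-0.5)^2) = 3.79
Max = 4.6
Passes: Yes


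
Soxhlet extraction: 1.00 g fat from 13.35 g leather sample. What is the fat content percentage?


Fat content = 1.00 / 13.35 x 100
Fat = 7.5%


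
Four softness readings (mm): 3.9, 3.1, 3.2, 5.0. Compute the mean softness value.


Sum = 3.9 + 3.1 + 3.2 + 5.0
Mean = 15.2 / 4 = 3.80 mm


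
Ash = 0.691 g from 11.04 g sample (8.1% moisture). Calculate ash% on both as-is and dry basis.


As-is ash% = 0.691 / 11.04 x 100 = 6.26%
Dry mass = 11.04 x (100 - 8.1) / 100 = 10.14576 g
Dry-basis ash% = 0.691 / 10.14576 x 100 = 6.81%


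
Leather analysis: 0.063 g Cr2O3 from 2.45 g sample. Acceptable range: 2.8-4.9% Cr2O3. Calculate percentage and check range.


Cr2O3% = 0.063 / 2.45 x 100 = 2.57%
Acceptable range: 2.8 to 4.9%
Within range: No


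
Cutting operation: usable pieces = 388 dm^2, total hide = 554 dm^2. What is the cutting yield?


70.0%


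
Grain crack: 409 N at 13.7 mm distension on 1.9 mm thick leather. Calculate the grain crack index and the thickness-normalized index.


Crack index = 29.9 N/mm
Normalized index = 15.7 N/mm per mm

Crack index = 409 / 13.7 = 29.9 N/mm
Normalized = 29.9 / 1.9 = 15.7 N/mm per mm


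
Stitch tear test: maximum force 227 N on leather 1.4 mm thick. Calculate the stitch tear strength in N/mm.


Stitch tear strength = force / thickness
STS = 227 / 1.4 = 162.1 N/mm


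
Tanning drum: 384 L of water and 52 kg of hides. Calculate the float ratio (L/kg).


7.4


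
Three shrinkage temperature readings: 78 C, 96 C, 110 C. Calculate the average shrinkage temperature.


Average = (78 + 96 + 110) / 3
Average = 284 / 3 = 94.7 C


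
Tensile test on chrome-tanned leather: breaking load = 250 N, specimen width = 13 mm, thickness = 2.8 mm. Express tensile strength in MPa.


6.87 MPa


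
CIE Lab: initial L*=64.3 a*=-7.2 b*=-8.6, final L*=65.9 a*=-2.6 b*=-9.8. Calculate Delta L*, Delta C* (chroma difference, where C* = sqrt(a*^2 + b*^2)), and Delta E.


Delta L* = 1.6
Delta C* = -1.08
Delta E = 5.02


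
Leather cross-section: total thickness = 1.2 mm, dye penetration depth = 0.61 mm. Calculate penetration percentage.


Penetration% = 0.61 / 1.2 x 100
Penetration = 50.8%


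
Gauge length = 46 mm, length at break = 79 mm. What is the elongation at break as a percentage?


Extension = 79 - 46 = 33 mm
Elongation = 33 / 46 x 100 = 71.7%


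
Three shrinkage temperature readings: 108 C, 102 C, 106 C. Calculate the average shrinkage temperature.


Average = (108 + 102 + 106) / 3
Average = 316 / 3 = 105.3 C


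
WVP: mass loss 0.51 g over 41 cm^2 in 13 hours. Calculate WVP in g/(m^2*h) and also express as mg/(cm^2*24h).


WVP = 9.57 g/(m^2*h)
Daily rate = 22.96 mg/(cm^2*24h)

WVP = 0.51 / (41 x 13) x 10000 = 9.57 g/(m^2*h)
Mass loss in mg = 0.51 x 1000 = 510 mg
Per cm^2 per 24h in mg: 510 x 24 / (41 x 13) = 12240 / 533 = 22.96 mg/(cm^2*24h)


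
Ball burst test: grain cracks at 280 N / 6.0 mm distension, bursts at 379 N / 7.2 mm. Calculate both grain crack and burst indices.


Crack index = 46.7 N/mm
Burst index = 52.6 N/mm

Crack index = 280 / 6.0 = 46.7 N/mm
Burst index = 379 / 7.2 = 52.6 N/mm


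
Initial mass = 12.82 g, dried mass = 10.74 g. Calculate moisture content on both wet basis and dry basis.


Wet basis = 16.2%
Dry basis = 19.4%

Moisture lost = 12.82 - 10.74 = 2.08 g
Wet basis MC = 2.08 / 12.82 x 100 = 16.2%
Dry basis MC = 2.08 / 10.74 x 100 = 19.4%


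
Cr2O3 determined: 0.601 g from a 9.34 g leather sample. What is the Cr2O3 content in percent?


Cr2O3% = 0.601 / 9.34 x 100
Cr2O3% = 6.43%


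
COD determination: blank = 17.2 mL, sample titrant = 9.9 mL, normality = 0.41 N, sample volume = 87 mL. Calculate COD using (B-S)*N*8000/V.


275.2 mg/L


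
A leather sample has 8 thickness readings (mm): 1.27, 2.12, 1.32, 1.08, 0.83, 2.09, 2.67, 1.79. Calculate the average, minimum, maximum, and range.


Sum = 13.17
Average = 13.17 / 8 = 1.65 mm
Minimum = 0.83 mm
Maximum = 2.67 mm
Range = 2.67 - 0.83 = 1.84 mm


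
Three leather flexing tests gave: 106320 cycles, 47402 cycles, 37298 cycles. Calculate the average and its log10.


Average = (106320 + 47402 + 37298) / 3 = 63673 cycles
log10(63673) = 4.80


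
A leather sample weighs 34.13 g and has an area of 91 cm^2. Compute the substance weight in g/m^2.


3750.5 g/m^2


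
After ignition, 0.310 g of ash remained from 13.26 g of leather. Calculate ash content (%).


2.34%

Ash% = 0.310 / 13.26 x 100
Ash% = 2.34%


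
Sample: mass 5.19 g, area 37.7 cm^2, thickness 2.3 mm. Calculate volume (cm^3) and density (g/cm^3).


Volume = 8.671 cm^3
Density = 0.599 g/cm^3


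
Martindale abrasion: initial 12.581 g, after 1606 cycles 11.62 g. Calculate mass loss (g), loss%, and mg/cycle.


Mass loss = 0.961 g
Loss = 7.64%
Rate = 0.598 mg/cycle


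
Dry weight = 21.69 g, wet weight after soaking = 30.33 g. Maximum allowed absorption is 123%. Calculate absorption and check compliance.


WA = (30.33 - 21.69) / 21.69 x 100 = 39.8%
Maximum allowed: 123%
Compliant: Yes


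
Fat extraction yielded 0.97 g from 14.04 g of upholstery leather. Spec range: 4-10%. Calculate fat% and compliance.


Fat% = 0.97 / 14.04 x 100 = 6.9%
Spec range: 4-10%
Compliant: Yes


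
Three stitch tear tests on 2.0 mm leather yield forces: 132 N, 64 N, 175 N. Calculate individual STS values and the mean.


STS1 = 66.0 N/mm
STS2 = 32.0 N/mm
STS3 = 87.5 N/mm
Mean = 61.8 N/mm


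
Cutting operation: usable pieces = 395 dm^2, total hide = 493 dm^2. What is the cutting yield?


Yield = usable / total x 100
Yield = 395 / 493 x 100 = 80.1%


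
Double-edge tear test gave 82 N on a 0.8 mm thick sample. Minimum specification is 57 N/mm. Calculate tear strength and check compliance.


Tear strength = 102.5 N/mm
Compliant: Yes


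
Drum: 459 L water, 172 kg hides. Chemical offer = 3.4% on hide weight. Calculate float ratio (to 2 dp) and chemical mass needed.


Float ratio = 459 / 172 = 2.67
Chemical = 172 x 3.4 / 100 = 5.848 kg


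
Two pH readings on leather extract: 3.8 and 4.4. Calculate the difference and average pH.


Difference = |3.8 - 4.4| = 0.6
Average = (3.8 + 4.4) / 2 = 4.10


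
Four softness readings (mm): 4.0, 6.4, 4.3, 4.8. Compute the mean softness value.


Sum = 4.0 + 6.4 + 4.3 + 4.8
Mean = 19.5 / 4 = 4.88 mm


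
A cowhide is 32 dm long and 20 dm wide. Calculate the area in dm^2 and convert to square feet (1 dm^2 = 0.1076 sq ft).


Area = 32 x 20 = 640 dm^2
Conversion: 640 x 0.1076 = 68.86 sq ft


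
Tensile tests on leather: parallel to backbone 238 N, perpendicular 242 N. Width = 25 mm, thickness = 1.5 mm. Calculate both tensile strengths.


Area = 25 x 1.5 = 37.5 mm^2
TS (parallel) = 238 / 37.5 = 6.35 N/mm^2
TS (perpendicular) = 242 / 37.5 = 6.45 N/mm^2


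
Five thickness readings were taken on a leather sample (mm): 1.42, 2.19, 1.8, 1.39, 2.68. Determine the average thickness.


Sum = 1.42 + 2.19 + 1.8 + 1.39 + 2.68 = 9.48
Average = 9.48 / 5 = 1.90 mm


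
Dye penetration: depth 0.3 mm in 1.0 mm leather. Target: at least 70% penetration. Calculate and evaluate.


Penetration = 30.0%
Meets target: No


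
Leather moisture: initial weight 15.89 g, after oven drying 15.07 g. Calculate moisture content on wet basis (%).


Moisture = 15.89 - 15.07 = 0.82 g
MC = 0.82 / 15.89 x 100 = 5.2%


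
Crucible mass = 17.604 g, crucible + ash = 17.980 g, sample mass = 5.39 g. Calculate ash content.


Ash mass = 17.980 - 17.604 = 0.376 g
Ash% = 0.376 / 5.39 x 100 = 6.98%


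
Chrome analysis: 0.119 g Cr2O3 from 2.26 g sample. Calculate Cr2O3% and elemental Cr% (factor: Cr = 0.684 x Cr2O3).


Cr2O3 = 5.27%
Cr = 3.60%


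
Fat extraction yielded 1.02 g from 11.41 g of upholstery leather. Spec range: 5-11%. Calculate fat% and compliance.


Fat% = 1.02 / 11.41 x 100 = 8.9%
Spec range: 5-11%
Compliant: Yes


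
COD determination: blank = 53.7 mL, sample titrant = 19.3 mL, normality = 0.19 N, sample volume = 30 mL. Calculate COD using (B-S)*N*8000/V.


1742.9 mg/L

COD = (53.7 - 19.3) x 0.19 x 8000 / 30
COD = 34.4 x 0.19 x 8000 / 30
COD = 1742.9 mg/L


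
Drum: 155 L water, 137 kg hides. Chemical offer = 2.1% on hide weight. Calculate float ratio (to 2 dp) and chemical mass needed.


Float ratio = 1.13
Chemical needed = 2.877 kg

Float ratio = 155 / 137 = 1.13
Chemical = 137 x 2.1 / 100 = 2.877 kg


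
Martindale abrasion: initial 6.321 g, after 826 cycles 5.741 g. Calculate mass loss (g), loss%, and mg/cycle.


Loss = 6.321 - 5.741 = 0.580 g
Loss% = 0.580 / 6.321 x 100 = 9.18%
Rate = 0.580 / 826 x 1000 = 0.702 mg/cycle


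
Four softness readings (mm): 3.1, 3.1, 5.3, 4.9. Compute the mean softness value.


Sum = 3.1 + 3.1 + 5.3 + 4.9
Mean = 16.4 / 4 = 4.10 mm


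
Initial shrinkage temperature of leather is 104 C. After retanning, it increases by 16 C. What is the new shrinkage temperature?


120 C

New Ts = 104 + 16 = 120 C


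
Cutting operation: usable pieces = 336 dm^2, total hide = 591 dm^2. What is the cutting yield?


56.9%

Yield = usable / total x 100
Yield = 336 / 591 x 100 = 56.9%


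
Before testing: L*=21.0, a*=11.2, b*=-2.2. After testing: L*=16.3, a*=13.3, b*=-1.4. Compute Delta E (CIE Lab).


Delta E = 5.21


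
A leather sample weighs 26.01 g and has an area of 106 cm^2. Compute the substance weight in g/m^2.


Substance weight = mass / area x 10000
SW = 26.01 / 106 x 10000
SW = 2453.8 g/m^2
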